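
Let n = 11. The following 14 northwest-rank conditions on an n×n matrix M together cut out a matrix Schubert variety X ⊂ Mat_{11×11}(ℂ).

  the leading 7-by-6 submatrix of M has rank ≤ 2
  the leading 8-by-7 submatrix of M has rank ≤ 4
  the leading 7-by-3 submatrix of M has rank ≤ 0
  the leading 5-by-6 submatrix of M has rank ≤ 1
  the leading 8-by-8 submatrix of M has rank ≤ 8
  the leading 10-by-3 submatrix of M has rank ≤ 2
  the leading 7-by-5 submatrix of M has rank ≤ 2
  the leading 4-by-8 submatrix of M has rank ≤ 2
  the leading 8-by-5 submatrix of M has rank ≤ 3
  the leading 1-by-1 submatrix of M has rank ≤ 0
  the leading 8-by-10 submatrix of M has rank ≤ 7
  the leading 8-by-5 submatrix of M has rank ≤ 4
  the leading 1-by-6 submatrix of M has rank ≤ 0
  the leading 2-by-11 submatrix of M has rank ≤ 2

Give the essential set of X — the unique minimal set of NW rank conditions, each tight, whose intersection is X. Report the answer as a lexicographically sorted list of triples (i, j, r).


Computing R[i][j] = min implied NW-rank bound (n=11, 14 conditions):

  0 0 0 0 0 0 1 1 1 1 1
  0 0 0 1 1 1 2 2 2 2 2
  0 0 0 1 1 1 2 2 3 3 3
  0 0 0 1 1 1 2 2 3 4 4
  0 0 0 1 1 1 2 3 4 5 5
  0 0 0 1 2 2 3 4 5 6 6
  0 0 0 1 2 2 3 4 5 6 7
  1 1 1 2 3 3 4 5 6 7 8
  1 2 2 3 4 4 5 6 7 8 9
  1 2 2 3 4 5 6 7 8 9 10
  1 2 3 4 5 6 7 8 9 10 11

giving w = (7, 4, 9, 10, 8, 5, 11, 1, 2, 6, 3) via Δ²R.

6 SE-corners of the 34-cell Rothe diagram give Ess(w):

[(1, 6, 0), (4, 8, 2), (5, 6, 1), (7, 3, 0), (7, 6, 2), (10, 3, 2)]


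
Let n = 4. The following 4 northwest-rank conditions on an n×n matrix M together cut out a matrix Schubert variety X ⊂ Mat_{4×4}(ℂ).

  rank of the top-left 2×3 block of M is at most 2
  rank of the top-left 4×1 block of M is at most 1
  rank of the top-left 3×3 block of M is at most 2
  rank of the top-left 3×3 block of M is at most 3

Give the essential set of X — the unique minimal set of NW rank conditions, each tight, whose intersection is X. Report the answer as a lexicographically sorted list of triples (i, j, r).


Rank table r_w(4×4) implied by the 4 constraints:

  R[1]: 1, 1, 1, 1
  R[2]: 1, 2, 2, 2
  R[3]: 1, 2, 2, 3
  R[4]: 1, 2, 3, 4

hence w(1..4) = (1, 2, 4, 3).

Fulton essential set (the sole Rothe cell):

[(3, 3, 2)]


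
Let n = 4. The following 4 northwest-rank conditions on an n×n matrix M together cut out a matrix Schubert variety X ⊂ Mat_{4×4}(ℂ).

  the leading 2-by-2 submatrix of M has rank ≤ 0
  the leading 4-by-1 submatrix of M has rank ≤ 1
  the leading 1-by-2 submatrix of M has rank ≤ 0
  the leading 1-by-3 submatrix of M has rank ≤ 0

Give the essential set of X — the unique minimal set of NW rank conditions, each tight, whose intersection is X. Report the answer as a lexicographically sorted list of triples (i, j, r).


Reconstructing r_w from the 4 given conditions:

  i=1: 0 | 0 | 0 | 1
  i=2: 0 | 0 | 1 | 2
  i=3: 1 | 1 | 2 | 3
  i=4: 1 | 2 | 3 | 4

hence w(1..4) = (4, 3, 1, 2).

Fulton essential set (2 of the 5 Rothe cells):

[(1, 3, 0), (2, 2, 0)]


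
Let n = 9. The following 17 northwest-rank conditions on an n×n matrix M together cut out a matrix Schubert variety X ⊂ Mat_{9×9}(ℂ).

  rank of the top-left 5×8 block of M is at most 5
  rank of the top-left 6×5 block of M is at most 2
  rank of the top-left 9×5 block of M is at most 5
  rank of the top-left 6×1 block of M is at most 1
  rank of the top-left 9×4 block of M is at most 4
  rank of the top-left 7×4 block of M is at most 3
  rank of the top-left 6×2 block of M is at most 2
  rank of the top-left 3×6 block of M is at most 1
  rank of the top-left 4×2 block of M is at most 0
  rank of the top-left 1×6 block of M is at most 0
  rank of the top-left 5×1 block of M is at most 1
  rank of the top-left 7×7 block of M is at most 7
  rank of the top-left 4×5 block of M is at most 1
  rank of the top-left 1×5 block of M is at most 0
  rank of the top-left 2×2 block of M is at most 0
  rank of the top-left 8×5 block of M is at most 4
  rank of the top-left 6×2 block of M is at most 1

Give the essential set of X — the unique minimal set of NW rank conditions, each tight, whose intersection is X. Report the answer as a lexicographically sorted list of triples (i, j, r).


Reconstructing r_w from the 17 given conditions:

  i=1: 0 0 0 0 0 0 1 1 1
  i=2: 0 0 1 1 1 1 2 2 2
  i=3: 0 0 1 1 1 1 2 3 3
  i=4: 0 0 1 1 1 2 3 4 4
  i=5: 1 1 2 2 2 3 4 5 5
  i=6: 1 1 2 2 2 3 4 5 6
  i=7: 1 2 3 3 3 4 5 6 7
  i=8: 1 2 3 4 4 5 6 7 8
  i=9: 1 2 3 4 5 6 7 8 9

reading off 1-entries of Δ²R: w = (7, 3, 8, 6, 1, 9, 2, 4, 5).

D(w) has 20 cells with 6 SE-corners; essential set:

[(1, 6, 0), (3, 6, 1), (4, 2, 0), (4, 5, 1), (6, 2, 1), (6, 5, 2)]


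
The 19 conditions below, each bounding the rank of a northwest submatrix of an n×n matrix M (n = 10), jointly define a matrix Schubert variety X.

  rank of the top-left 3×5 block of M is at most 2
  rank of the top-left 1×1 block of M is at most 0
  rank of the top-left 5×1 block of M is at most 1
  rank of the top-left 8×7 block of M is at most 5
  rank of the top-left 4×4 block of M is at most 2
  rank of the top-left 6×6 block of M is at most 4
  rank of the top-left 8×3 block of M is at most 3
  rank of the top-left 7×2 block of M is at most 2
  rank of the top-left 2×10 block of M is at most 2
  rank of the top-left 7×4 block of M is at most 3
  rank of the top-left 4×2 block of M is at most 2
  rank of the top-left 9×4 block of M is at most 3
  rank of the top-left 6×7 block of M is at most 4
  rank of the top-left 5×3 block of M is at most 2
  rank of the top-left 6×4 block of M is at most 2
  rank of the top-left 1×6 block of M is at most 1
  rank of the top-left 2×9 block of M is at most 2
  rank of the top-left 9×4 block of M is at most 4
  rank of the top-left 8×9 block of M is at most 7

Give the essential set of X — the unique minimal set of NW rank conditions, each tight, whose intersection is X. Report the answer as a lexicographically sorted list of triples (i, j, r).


Rank table r_w(10×10) implied by the 19 constraints:

  0 | 1 | 1 | 1 | 1 | 1 | 1 | 1 | 1 | 1
  1 | 2 | 2 | 2 | 2 | 2 | 2 | 2 | 2 | 2
  1 | 2 | 2 | 2 | 2 | 3 | 3 | 3 | 3 | 3
  1 | 2 | 2 | 2 | 3 | 4 | 4 | 4 | 4 | 4
  1 | 2 | 2 | 2 | 3 | 4 | 4 | 5 | 5 | 5
  1 | 2 | 2 | 2 | 3 | 4 | 4 | 5 | 6 | 6
  1 | 2 | 3 | 3 | 4 | 5 | 5 | 6 | 7 | 7
  1 | 2 | 3 | 3 | 4 | 5 | 5 | 6 | 7 | 8
  1 | 2 | 3 | 3 | 4 | 5 | 6 | 7 | 8 | 9
  1 | 2 | 3 | 4 | 5 | 6 | 7 | 8 | 9 | 10

reading off 1-entries of Δ²R: w = (2, 1, 6, 5, 8, 9, 3, 10, 7, 4).

ℓ(w)=15; the 6 essential cells (i,j,r):

[(1, 1, 0), (3, 5, 2), (6, 4, 2), (6, 7, 4), (8, 7, 5), (9, 4, 3)]


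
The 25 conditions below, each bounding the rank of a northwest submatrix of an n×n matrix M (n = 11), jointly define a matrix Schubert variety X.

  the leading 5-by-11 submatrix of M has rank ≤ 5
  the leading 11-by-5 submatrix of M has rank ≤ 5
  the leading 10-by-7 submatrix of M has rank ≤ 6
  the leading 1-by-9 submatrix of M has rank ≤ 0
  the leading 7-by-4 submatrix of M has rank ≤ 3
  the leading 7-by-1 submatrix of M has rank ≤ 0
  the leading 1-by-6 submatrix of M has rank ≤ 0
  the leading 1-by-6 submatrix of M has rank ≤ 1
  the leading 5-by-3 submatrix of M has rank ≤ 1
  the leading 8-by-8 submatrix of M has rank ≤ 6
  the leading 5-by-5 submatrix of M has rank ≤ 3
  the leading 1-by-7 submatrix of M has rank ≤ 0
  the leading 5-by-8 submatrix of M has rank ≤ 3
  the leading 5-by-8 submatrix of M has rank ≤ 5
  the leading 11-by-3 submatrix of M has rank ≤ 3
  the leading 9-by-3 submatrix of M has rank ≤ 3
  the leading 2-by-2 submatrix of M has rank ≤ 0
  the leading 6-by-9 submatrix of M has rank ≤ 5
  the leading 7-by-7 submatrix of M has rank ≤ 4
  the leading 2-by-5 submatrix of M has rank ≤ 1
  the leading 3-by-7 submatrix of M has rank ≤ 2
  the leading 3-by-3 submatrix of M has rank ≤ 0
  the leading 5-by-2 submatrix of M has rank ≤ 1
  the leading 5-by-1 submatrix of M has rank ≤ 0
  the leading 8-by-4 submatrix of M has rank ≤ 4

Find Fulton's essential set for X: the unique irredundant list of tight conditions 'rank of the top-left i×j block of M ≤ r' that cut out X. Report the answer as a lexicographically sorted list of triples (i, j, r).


Computing R[i][j] = min implied NW-rank bound (n=11, 25 conditions):

  i=1: 0  0  0  0  0  0  0  0  0  1  1
  i=2: 0  0  0  1  1  1  1  1  1  2  2
  i=3: 0  0  0  1  2  2  2  2  2  3  3
  i=4: 0  1  1  2  3  3  3  3  3  4  4
  i=5: 0  1  1  2  3  3  3  3  4  5  5
  i=6: 0  1  2  3  4  4  4  4  5  6  6
  i=7: 0  1  2  3  4  4  4  5  6  7  7
  i=8: 1  2  3  4  5  5  5  6  7  8  8
  i=9: 1  2  3  4  5  6  6  7  8  9  9
  i=10: 1  2  3  4  5  6  6  7  8  9  10
  i=11: 1  2  3  4  5  6  7  8  9  10  11

giving w = (10, 4, 5, 2, 9, 3, 8, 1, 6, 11, 7) via Δ²R.

|D(w)|=26, |Ess(w)|=7:

[(1, 9, 0), (3, 3, 0), (5, 3, 1), (5, 8, 3), (7, 1, 0), (7, 7, 4), (10, 7, 6)]


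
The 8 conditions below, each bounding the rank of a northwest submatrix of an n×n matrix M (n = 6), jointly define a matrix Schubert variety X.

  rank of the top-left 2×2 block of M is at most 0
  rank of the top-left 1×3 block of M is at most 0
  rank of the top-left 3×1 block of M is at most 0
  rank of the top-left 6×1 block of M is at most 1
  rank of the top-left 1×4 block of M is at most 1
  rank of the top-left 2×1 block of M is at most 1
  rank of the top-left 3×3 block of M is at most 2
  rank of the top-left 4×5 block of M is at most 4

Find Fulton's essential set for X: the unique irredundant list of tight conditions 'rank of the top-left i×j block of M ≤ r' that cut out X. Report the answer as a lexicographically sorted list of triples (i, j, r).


The tightest implied rank at each (i,j), from the 8 conditions:

  R[1]: 0 | 0 | 0 | 1 | 1 | 1
  R[2]: 0 | 0 | 1 | 2 | 2 | 2
  R[3]: 0 | 1 | 2 | 3 | 3 | 3
  R[4]: 1 | 2 | 3 | 4 | 4 | 4
  R[5]: 1 | 2 | 3 | 4 | 5 | 5
  R[6]: 1 | 2 | 3 | 4 | 5 | 6

giving w = (4, 3, 2, 1, 5, 6) via Δ²R.

D(w) has 6 cells with 3 SE-corners; essential set:

[(1, 3, 0), (2, 2, 0), (3, 1, 0)]


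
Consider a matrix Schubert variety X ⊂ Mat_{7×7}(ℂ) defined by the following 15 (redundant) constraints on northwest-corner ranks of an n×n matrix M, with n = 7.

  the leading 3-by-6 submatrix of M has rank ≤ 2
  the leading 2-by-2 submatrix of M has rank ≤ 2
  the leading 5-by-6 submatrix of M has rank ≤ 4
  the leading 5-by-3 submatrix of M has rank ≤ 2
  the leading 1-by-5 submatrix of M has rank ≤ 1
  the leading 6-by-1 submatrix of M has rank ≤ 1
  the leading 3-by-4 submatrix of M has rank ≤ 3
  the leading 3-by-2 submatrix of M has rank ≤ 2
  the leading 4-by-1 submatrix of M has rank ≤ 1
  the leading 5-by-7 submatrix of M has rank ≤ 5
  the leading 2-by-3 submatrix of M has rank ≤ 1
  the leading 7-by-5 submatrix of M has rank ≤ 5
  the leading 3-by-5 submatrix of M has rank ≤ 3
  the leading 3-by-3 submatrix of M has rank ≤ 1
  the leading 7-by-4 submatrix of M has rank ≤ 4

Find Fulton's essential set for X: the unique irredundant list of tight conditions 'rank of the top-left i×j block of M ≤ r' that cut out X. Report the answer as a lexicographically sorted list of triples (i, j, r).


Rank table r_w(7×7) implied by the 15 constraints:

  R[1]: 1 | 1 | 1 | 1 | 1 | 1 | 1
  R[2]: 1 | 1 | 1 | 2 | 2 | 2 | 2
  R[3]: 1 | 1 | 1 | 2 | 2 | 2 | 3
  R[4]: 1 | 2 | 2 | 3 | 3 | 3 | 4
  R[5]: 1 | 2 | 2 | 3 | 4 | 4 | 5
  R[6]: 1 | 2 | 3 | 4 | 5 | 5 | 6
  R[7]: 1 | 2 | 3 | 4 | 5 | 6 | 7

the unique w with this rank table is (1, 4, 7, 2, 5, 3, 6).

Rothe diagram D(w) (7 cells), 3 SE-corners (essential conditions):

[(3, 3, 1), (3, 6, 2), (5, 3, 2)]


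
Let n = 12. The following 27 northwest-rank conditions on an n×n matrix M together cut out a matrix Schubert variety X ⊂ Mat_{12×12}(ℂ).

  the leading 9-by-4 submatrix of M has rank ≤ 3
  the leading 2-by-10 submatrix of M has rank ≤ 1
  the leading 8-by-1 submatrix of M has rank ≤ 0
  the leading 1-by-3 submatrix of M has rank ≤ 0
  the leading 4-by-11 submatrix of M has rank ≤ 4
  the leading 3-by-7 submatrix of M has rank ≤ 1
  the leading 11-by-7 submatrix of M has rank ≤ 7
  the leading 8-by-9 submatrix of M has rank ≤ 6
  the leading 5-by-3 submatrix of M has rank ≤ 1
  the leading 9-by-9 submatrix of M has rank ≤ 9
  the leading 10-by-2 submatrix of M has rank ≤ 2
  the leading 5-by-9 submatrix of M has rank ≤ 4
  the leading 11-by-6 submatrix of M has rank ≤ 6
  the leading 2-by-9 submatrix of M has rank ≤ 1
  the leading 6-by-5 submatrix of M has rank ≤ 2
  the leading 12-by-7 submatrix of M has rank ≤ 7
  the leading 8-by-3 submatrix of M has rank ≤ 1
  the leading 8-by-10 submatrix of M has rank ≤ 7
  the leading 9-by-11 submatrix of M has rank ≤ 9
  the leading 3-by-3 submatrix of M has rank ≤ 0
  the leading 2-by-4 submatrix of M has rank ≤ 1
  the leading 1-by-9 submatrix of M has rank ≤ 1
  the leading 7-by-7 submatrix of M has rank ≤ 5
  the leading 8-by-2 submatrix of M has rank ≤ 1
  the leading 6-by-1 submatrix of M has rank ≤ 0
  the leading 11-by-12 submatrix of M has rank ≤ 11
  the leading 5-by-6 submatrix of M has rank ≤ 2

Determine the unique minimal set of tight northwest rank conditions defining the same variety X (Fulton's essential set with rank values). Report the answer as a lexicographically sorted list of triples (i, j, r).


Rank table r_w(12×12) implied by the 27 constraints:

  0 | 0 | 0 | 1 | 1 | 1 | 1 | 1 | 1 | 1 | 1 | 1
  0 | 0 | 0 | 1 | 1 | 1 | 1 | 1 | 1 | 1 | 2 | 2
  0 | 0 | 0 | 1 | 1 | 1 | 1 | 2 | 2 | 2 | 3 | 3
  0 | 1 | 1 | 2 | 2 | 2 | 2 | 3 | 3 | 3 | 4 | 4
  0 | 1 | 1 | 2 | 2 | 2 | 3 | 4 | 4 | 4 | 5 | 5
  0 | 1 | 1 | 2 | 2 | 3 | 4 | 5 | 5 | 5 | 6 | 6
  0 | 1 | 1 | 2 | 3 | 4 | 5 | 6 | 6 | 6 | 7 | 7
  0 | 1 | 1 | 2 | 3 | 4 | 5 | 6 | 6 | 7 | 8 | 8
  1 | 2 | 2 | 3 | 4 | 5 | 6 | 7 | 7 | 8 | 9 | 9
  1 | 2 | 3 | 4 | 5 | 6 | 7 | 8 | 8 | 9 | 10 | 10
  1 | 2 | 3 | 4 | 5 | 6 | 7 | 8 | 9 | 10 | 11 | 11
  1 | 2 | 3 | 4 | 5 | 6 | 7 | 8 | 9 | 10 | 11 | 12

hence w(1..12) = (4, 11, 8, 2, 7, 6, 5, 10, 1, 3, 9, 12).

Rothe diagram D(w) (31 cells), 8 SE-corners (essential conditions):

[(2, 10, 1), (3, 3, 0), (3, 7, 1), (5, 6, 2), (6, 5, 2), (8, 1, 0), (8, 3, 1), (8, 9, 6)]


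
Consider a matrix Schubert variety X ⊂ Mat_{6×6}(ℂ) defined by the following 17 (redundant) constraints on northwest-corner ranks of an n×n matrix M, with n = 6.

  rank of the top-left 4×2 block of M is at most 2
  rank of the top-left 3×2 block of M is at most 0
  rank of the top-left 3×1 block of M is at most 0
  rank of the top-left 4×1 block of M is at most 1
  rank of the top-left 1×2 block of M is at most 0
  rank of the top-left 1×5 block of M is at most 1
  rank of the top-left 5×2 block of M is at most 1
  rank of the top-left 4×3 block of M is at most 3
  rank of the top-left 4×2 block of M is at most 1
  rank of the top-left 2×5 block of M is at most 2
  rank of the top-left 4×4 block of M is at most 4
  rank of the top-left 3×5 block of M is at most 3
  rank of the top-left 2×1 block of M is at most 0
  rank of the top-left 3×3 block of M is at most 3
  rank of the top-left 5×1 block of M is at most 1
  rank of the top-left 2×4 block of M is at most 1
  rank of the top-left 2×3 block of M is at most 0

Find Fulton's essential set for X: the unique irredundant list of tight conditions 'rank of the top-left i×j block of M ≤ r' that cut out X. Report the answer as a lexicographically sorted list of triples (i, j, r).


The tightest implied rank at each (i,j), from the 17 conditions:

  i=1: 0  0  0  1  1  1
  i=2: 0  0  0  1  2  2
  i=3: 0  0  1  2  3  3
  i=4: 1  1  2  3  4  4
  i=5: 1  1  2  3  4  5
  i=6: 1  2  3  4  5  6

giving w = (4, 5, 3, 1, 6, 2) via Δ²R.

Rothe diagram D(w) (9 cells), 3 SE-corners (essential conditions):

[(2, 3, 0), (3, 2, 0), (5, 2, 1)]


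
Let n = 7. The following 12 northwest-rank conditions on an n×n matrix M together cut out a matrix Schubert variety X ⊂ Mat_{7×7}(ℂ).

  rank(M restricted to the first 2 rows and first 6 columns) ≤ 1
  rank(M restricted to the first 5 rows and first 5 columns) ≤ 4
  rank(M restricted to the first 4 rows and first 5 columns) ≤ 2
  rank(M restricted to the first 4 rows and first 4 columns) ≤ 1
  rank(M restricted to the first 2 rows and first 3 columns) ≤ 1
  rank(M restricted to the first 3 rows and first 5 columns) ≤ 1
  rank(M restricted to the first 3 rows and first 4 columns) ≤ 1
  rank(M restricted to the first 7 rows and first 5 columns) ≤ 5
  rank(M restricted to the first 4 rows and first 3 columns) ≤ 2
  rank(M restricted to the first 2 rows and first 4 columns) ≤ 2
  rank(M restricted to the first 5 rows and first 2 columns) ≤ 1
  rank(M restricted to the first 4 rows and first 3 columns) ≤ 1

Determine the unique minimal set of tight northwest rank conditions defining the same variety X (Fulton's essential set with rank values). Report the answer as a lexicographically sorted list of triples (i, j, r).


Recovering R(i,j) via the rank-extension bound from the 12 conditions:

  row 1: 1, 1, 1, 1, 1, 1, 1
  row 2: 1, 1, 1, 1, 1, 1, 2
  row 3: 1, 1, 1, 1, 1, 2, 3
  row 4: 1, 1, 1, 1, 2, 3, 4
  row 5: 1, 1, 2, 2, 3, 4, 5
  row 6: 1, 2, 3, 3, 4, 5, 6
  row 7: 1, 2, 3, 4, 5, 6, 7

giving w = (1, 7, 6, 5, 3, 2, 4) via Δ²R.

|D(w)|=13, |Ess(w)|=4:

[(2, 6, 1), (3, 5, 1), (4, 4, 1), (5, 2, 1)]


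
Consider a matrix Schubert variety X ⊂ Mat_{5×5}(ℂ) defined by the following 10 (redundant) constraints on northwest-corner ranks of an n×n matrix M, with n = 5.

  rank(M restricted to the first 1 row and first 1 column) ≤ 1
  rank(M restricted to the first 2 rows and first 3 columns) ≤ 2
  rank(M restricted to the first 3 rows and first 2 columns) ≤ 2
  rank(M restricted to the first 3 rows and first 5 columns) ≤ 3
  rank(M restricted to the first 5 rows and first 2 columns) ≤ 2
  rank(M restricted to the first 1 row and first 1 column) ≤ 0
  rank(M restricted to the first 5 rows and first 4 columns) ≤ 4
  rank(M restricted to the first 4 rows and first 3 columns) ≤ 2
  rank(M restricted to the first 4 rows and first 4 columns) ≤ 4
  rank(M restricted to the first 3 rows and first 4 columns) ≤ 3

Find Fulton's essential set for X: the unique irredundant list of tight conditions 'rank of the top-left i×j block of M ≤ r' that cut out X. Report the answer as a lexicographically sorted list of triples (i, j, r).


Recovering R(i,j) via the rank-extension bound from the 10 conditions:

  R[1]: 0, 1, 1, 1, 1
  R[2]: 1, 2, 2, 2, 2
  R[3]: 1, 2, 2, 3, 3
  R[4]: 1, 2, 2, 3, 4
  R[5]: 1, 2, 3, 4, 5

reading off 1-entries of Δ²R: w = (2, 1, 4, 5, 3).

Rothe diagram D(w) (3 cells), 2 SE-corners (essential conditions):

[(1, 1, 0), (4, 3, 2)]


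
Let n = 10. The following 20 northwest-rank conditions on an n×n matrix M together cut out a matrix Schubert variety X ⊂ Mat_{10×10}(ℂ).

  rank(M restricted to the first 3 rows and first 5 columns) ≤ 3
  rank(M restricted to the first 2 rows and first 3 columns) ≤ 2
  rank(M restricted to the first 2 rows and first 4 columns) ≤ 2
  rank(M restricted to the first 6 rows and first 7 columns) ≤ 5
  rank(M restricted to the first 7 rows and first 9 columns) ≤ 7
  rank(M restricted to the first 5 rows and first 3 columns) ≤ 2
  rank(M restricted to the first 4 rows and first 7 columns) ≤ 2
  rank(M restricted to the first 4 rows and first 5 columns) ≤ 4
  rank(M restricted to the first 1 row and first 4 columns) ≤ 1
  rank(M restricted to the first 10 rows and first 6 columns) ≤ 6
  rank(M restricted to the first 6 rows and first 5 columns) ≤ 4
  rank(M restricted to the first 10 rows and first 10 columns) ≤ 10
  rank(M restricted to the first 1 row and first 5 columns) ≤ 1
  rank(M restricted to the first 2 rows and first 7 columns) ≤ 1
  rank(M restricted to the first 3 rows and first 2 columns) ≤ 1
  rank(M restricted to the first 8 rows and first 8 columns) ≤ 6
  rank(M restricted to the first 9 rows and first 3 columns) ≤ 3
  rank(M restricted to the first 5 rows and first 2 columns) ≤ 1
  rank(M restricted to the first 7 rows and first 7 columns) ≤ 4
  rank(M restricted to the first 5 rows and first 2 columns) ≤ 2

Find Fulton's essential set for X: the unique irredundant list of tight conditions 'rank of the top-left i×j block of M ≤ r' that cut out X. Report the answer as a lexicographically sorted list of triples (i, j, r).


Computing R[i][j] = min implied NW-rank bound (n=10, 20 conditions):

  row 1: 1 1 1 1 1 1 1 1 1 1
  row 2: 1 1 1 1 1 1 1 2 2 2
  row 3: 1 1 2 2 2 2 2 3 3 3
  row 4: 1 1 2 2 2 2 2 3 4 4
  row 5: 1 1 2 3 3 3 3 4 5 5
  row 6: 1 2 3 4 4 4 4 5 6 6
  row 7: 1 2 3 4 4 4 4 5 6 7
  row 8: 1 2 3 4 5 5 5 6 7 8
  row 9: 1 2 3 4 5 6 6 7 8 9
  row 10: 1 2 3 4 5 6 7 8 9 10

hence w(1..10) = (1, 8, 3, 9, 4, 2, 10, 5, 6, 7).

D(w) has 16 cells with 4 SE-corners; essential set:

[(2, 7, 1), (4, 7, 2), (5, 2, 1), (7, 7, 4)]


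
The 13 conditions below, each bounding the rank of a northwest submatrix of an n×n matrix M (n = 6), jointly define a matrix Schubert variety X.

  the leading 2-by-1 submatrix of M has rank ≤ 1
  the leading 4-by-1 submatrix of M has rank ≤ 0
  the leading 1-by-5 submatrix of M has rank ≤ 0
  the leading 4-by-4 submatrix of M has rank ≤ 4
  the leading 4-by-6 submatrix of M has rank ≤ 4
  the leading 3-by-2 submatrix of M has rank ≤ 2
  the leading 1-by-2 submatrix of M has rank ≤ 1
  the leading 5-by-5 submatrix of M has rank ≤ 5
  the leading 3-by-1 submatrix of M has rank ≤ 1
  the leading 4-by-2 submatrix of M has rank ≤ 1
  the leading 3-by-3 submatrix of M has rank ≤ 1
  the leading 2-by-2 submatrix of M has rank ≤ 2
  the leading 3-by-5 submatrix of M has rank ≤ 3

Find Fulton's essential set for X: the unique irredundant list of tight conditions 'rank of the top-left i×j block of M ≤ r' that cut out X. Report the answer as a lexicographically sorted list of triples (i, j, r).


Rank table r_w(6×6) implied by the 13 constraints:

  row 1: 0  0  0  0  0  1
  row 2: 0  1  1  1  1  2
  row 3: 0  1  1  2  2  3
  row 4: 0  1  2  3  3  4
  row 5: 1  2  3  4  4  5
  row 6: 1  2  3  4  5  6

second differences of R give the permutation w = (6, 2, 4, 3, 1, 5).

|D(w)|=9, |Ess(w)|=3:

[(1, 5, 0), (3, 3, 1), (4, 1, 0)]


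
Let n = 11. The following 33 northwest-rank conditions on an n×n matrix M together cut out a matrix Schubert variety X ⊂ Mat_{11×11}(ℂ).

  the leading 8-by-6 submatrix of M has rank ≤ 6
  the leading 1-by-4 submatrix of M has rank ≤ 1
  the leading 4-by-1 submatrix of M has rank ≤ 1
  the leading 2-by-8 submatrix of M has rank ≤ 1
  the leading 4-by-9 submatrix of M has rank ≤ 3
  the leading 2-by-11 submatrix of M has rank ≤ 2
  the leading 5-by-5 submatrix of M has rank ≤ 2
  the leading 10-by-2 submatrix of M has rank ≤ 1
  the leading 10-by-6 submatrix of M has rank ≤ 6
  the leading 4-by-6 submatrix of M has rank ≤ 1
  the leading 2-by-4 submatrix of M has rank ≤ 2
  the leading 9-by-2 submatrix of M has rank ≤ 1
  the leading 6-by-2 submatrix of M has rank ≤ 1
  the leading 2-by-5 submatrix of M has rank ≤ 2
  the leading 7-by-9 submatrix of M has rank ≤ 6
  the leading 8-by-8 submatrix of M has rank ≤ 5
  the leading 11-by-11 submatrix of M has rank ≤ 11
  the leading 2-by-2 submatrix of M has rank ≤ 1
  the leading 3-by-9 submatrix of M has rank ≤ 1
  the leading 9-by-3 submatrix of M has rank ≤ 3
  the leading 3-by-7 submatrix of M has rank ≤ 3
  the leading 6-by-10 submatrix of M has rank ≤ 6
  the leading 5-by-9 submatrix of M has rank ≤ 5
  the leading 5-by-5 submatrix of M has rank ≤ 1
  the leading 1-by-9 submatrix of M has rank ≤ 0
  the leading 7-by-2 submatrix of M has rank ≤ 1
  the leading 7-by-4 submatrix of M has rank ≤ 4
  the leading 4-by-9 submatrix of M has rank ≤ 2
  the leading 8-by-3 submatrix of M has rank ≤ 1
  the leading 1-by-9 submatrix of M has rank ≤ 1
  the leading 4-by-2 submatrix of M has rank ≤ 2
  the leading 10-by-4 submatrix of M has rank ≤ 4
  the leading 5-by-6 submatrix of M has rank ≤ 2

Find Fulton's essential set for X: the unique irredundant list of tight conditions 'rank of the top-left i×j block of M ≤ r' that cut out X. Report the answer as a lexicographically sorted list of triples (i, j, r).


Computing R[i][j] = min implied NW-rank bound (n=11, 33 conditions):

  R[1]: 0  0  0  0  0  0  0  0  0  1  1
  R[2]: 1  1  1  1  1  1  1  1  1  2  2
  R[3]: 1  1  1  1  1  1  1  1  1  2  3
  R[4]: 1  1  1  1  1  1  2  2  2  3  4
  R[5]: 1  1  1  1  1  2  3  3  3  4  5
  R[6]: 1  1  1  2  2  3  4  4  4  5  6
  R[7]: 1  1  1  2  3  4  5  5  5  6  7
  R[8]: 1  1  1  2  3  4  5  5  6  7  8
  R[9]: 1  1  2  3  4  5  6  6  7  8  9
  R[10]: 1  1  2  3  4  5  6  7  8  9  10
  R[11]: 1  2  3  4  5  6  7  8  9  10  11

so w = (10, 1, 11, 7, 6, 4, 5, 9, 3, 8, 2).

7 SE-corners of the 35-cell Rothe diagram give Ess(w):

[(1, 9, 0), (3, 9, 1), (4, 6, 1), (5, 5, 1), (8, 3, 1), (8, 8, 5), (10, 2, 1)]


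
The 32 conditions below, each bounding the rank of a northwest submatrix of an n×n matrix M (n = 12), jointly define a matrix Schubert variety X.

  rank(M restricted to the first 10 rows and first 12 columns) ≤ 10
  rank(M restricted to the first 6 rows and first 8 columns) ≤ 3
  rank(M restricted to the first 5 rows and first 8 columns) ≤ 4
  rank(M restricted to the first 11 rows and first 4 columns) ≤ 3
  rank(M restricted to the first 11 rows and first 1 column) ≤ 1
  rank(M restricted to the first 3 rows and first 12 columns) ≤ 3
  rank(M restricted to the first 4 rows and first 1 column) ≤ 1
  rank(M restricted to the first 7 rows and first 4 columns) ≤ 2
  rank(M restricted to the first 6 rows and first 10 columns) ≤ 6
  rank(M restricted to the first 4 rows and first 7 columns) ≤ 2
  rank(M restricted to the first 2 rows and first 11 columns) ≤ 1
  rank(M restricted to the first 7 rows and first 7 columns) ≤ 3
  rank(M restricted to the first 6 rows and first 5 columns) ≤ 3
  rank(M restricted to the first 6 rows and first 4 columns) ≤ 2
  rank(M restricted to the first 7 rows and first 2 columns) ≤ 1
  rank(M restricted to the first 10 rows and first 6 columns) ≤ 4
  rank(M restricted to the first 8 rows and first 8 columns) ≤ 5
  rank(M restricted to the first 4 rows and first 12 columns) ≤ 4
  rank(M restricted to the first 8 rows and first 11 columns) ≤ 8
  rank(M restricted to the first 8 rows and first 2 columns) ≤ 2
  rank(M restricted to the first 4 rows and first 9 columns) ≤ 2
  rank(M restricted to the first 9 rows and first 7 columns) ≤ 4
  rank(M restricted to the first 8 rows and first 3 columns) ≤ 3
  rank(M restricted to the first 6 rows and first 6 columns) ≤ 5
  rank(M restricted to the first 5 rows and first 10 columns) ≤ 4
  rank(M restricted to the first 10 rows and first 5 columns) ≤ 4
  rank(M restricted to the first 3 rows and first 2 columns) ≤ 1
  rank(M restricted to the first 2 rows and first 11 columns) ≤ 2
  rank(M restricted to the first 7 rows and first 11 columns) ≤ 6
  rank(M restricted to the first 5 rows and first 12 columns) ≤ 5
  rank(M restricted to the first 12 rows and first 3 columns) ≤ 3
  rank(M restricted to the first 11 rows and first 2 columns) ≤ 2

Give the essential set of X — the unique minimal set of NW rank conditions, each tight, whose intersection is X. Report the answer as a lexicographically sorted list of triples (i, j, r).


Recovering R(i,j) via the rank-extension bound from the 32 conditions:

  1  1  1  1  1  1  1  1  1  1  1  1
  1  1  1  1  1  1  1  1  1  1  1  2
  1  1  2  2  2  2  2  2  2  2  2  3
  1  1  2  2  2  2  2  2  2  3  3  4
  1  1  2  2  3  3  3  3  3  4  4  5
  1  1  2  2  3  3  3  3  4  5  5  6
  1  1  2  2  3  3  3  4  5  6  6  7
  1  2  3  3  4  4  4  5  6  7  7  8
  1  2  3  3  4  4  4  5  6  7  8  9
  1  2  3  3  4  4  5  6  7  8  9  10
  1  2  3  3  4  5  6  7  8  9  10  11
  1  2  3  4  5  6  7  8  9  10  11  12

reading off 1-entries of Δ²R: w = (1, 12, 3, 10, 5, 9, 8, 2, 11, 7, 6, 4).

9 SE-corners of the 35-cell Rothe diagram give Ess(w):

[(2, 11, 1), (4, 9, 2), (6, 8, 3), (7, 2, 1), (7, 4, 2), (7, 7, 3), (9, 7, 4), (10, 6, 4), (11, 4, 3)]


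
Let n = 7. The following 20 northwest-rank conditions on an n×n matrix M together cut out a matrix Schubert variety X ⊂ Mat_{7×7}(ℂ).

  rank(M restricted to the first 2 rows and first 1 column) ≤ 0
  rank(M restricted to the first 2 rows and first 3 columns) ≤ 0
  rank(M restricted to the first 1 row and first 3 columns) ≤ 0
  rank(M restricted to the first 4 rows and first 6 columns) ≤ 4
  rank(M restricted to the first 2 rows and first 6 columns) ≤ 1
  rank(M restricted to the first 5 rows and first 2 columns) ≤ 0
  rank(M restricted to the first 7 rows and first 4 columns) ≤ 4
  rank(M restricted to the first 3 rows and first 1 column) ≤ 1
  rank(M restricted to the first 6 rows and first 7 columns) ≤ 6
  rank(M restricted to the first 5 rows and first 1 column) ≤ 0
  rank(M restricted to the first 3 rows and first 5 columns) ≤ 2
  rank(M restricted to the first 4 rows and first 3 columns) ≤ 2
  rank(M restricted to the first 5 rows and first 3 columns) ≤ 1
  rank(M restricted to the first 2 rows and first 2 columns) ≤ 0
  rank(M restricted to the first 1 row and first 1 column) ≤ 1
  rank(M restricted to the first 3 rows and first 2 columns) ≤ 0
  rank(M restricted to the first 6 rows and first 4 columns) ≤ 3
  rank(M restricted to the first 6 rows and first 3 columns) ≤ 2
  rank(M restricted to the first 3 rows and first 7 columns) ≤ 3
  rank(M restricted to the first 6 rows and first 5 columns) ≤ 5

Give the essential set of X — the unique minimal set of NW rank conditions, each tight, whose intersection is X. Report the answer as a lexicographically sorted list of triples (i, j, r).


Rank table r_w(7×7) implied by the 20 constraints:

  R[1]: 0, 0, 0, 1, 1, 1, 1
  R[2]: 0, 0, 0, 1, 1, 1, 2
  R[3]: 0, 0, 1, 2, 2, 2, 3
  R[4]: 0, 0, 1, 2, 3, 3, 4
  R[5]: 0, 0, 1, 2, 3, 4, 5
  R[6]: 1, 1, 2, 3, 4, 5, 6
  R[7]: 1, 2, 3, 4, 5, 6, 7

reading off 1-entries of Δ²R: w = (4, 7, 3, 5, 6, 1, 2).

|D(w)|=14, |Ess(w)|=3:

[(2, 3, 0), (2, 6, 1), (5, 2, 0)]


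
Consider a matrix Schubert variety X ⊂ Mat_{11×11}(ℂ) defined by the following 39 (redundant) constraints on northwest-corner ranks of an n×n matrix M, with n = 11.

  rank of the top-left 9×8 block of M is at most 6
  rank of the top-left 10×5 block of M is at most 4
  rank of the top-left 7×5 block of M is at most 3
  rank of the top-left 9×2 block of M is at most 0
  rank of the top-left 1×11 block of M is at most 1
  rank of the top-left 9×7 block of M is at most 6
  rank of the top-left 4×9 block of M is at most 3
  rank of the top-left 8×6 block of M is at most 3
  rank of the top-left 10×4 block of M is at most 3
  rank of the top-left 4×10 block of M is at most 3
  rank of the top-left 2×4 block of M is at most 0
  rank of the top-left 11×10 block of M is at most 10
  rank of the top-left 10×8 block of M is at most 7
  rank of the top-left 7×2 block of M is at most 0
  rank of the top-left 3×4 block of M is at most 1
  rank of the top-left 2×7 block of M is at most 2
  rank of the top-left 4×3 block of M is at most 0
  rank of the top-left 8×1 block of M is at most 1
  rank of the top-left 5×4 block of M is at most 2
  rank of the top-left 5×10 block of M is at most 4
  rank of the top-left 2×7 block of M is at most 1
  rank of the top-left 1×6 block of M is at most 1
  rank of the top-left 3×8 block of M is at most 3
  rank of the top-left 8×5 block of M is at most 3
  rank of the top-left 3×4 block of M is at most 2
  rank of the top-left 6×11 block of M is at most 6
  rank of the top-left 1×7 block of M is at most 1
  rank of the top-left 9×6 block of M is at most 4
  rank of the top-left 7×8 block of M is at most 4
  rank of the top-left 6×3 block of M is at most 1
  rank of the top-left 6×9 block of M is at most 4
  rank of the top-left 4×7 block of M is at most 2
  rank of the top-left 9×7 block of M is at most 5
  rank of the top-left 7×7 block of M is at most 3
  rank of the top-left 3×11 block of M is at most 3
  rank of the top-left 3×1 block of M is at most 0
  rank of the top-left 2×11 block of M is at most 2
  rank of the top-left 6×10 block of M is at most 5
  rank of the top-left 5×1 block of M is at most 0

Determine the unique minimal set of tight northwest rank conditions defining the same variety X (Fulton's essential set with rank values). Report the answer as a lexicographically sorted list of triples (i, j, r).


Recovering R(i,j) via the rank-extension bound from the 39 conditions:

  row 1: 0, 0, 0, 0, 1, 1, 1, 1, 1, 1, 1
  row 2: 0, 0, 0, 0, 1, 1, 1, 2, 2, 2, 2
  row 3: 0, 0, 0, 1, 2, 2, 2, 3, 3, 3, 3
  row 4: 0, 0, 0, 1, 2, 2, 2, 3, 3, 3, 4
  row 5: 0, 0, 1, 2, 3, 3, 3, 4, 4, 4, 5
  row 6: 0, 0, 1, 2, 3, 3, 3, 4, 4, 5, 6
  row 7: 0, 0, 1, 2, 3, 3, 3, 4, 5, 6, 7
  row 8: 0, 0, 1, 2, 3, 3, 4, 5, 6, 7, 8
  row 9: 0, 0, 1, 2, 3, 4, 5, 6, 7, 8, 9
  row 10: 1, 1, 2, 3, 4, 5, 6, 7, 8, 9, 10
  row 11: 1, 2, 3, 4, 5, 6, 7, 8, 9, 10, 11

reading off 1-entries of Δ²R: w = (5, 8, 4, 11, 3, 10, 9, 7, 6, 1, 2).

9 SE-corners of the 36-cell Rothe diagram give Ess(w):

[(2, 4, 0), (2, 7, 1), (4, 3, 0), (4, 7, 2), (4, 10, 3), (6, 9, 4), (7, 7, 3), (8, 6, 3), (9, 2, 0)]


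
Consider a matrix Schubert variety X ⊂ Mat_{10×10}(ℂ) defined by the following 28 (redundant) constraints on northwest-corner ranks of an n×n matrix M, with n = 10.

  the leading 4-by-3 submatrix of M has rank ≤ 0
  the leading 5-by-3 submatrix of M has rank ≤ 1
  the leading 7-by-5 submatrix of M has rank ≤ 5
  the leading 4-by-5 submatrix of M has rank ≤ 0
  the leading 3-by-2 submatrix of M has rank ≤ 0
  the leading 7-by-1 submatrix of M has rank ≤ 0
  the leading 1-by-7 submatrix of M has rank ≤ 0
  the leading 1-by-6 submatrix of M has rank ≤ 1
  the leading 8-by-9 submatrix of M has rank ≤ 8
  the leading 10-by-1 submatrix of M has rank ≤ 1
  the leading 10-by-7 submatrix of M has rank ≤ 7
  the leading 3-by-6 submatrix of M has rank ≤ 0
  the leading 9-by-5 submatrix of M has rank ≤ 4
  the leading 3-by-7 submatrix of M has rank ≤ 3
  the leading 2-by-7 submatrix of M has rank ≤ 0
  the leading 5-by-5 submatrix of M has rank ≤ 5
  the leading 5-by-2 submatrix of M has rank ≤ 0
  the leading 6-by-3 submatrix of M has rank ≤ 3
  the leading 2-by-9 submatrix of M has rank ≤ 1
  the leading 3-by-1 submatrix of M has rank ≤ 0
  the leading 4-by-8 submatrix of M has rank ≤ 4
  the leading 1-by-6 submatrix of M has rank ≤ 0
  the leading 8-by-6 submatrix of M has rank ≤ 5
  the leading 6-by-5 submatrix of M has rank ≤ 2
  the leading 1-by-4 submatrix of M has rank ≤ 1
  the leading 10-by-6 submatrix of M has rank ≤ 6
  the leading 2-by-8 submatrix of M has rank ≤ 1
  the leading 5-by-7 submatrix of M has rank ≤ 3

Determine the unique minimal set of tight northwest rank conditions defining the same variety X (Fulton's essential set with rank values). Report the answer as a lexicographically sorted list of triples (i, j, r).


Reconstructing r_w from the 28 given conditions:

  R[1]: 0, 0, 0, 0, 0, 0, 0, 1, 1, 1
  R[2]: 0, 0, 0, 0, 0, 0, 0, 1, 1, 2
  R[3]: 0, 0, 0, 0, 0, 0, 1, 2, 2, 3
  R[4]: 0, 0, 0, 0, 0, 1, 2, 3, 3, 4
  R[5]: 0, 0, 1, 1, 1, 2, 3, 4, 4, 5
  R[6]: 0, 1, 2, 2, 2, 3, 4, 5, 5, 6
  R[7]: 0, 1, 2, 3, 3, 4, 5, 6, 6, 7
  R[8]: 1, 2, 3, 4, 4, 5, 6, 7, 7, 8
  R[9]: 1, 2, 3, 4, 4, 5, 6, 7, 8, 9
  R[10]: 1, 2, 3, 4, 5, 6, 7, 8, 9, 10

reading off 1-entries of Δ²R: w = (8, 10, 7, 6, 3, 2, 4, 1, 9, 5).

Fulton essential set (7 of the 31 Rothe cells):

[(2, 7, 0), (2, 9, 1), (3, 6, 0), (4, 5, 0), (5, 2, 0), (7, 1, 0), (9, 5, 4)]


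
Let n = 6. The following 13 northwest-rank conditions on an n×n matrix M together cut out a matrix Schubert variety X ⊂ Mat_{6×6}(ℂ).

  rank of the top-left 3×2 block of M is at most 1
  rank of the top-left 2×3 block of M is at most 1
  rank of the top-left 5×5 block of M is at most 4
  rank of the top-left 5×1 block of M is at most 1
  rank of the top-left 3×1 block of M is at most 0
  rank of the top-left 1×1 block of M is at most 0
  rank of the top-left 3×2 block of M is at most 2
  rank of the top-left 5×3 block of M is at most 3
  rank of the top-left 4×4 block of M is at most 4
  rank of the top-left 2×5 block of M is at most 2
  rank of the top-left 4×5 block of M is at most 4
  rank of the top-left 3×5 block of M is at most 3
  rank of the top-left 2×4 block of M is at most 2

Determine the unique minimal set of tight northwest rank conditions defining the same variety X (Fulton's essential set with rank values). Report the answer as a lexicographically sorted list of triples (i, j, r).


The tightest implied rank at each (i,j), from the 13 conditions:

  R[1]: 0  1  1  1  1  1
  R[2]: 0  1  1  2  2  2
  R[3]: 0  1  2  3  3  3
  R[4]: 1  2  3  4  4  4
  R[5]: 1  2  3  4  4  5
  R[6]: 1  2  3  4  5  6

the unique w with this rank table is (2, 4, 3, 1, 6, 5).

Rothe diagram D(w) (5 cells), 3 SE-corners (essential conditions):

[(2, 3, 1), (3, 1, 0), (5, 5, 4)]


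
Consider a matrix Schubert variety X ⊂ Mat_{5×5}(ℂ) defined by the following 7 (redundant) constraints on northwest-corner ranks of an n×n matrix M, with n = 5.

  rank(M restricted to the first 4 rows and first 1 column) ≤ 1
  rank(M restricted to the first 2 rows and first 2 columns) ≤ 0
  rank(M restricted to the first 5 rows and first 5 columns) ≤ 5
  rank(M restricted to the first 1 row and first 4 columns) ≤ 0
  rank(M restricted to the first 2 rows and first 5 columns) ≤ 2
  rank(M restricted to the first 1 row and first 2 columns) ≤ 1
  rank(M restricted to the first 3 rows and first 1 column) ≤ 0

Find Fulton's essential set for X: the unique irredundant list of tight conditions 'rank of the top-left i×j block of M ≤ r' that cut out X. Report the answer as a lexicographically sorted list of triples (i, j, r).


Recovering R(i,j) via the rank-extension bound from the 7 conditions:

  R[1]: 0 | 0 | 0 | 0 | 1
  R[2]: 0 | 0 | 1 | 1 | 2
  R[3]: 0 | 1 | 2 | 2 | 3
  R[4]: 1 | 2 | 3 | 3 | 4
  R[5]: 1 | 2 | 3 | 4 | 5

so w = (5, 3, 2, 1, 4).

D(w) has 7 cells with 3 SE-corners; essential set:

[(1, 4, 0), (2, 2, 0), (3, 1, 0)]


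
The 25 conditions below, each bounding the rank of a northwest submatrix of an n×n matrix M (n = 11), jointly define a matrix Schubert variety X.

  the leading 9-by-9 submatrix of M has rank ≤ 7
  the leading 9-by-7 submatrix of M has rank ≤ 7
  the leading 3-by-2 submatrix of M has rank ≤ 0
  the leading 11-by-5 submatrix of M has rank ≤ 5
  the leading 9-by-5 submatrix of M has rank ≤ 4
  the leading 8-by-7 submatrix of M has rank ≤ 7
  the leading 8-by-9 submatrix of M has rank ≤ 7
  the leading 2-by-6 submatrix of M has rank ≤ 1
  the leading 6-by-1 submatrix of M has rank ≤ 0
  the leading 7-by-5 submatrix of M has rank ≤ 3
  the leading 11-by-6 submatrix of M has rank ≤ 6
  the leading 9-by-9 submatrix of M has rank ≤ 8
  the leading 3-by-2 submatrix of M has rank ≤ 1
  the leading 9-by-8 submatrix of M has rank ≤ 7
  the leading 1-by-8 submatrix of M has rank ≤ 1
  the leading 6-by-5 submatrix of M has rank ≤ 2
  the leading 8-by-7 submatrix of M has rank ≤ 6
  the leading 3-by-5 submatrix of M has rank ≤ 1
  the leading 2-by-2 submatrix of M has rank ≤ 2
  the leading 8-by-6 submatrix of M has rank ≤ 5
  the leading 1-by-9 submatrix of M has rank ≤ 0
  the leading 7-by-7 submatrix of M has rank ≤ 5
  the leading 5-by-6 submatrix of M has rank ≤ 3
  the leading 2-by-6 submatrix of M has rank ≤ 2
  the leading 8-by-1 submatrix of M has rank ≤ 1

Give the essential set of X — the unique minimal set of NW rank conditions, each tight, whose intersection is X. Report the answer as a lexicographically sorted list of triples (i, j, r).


Computing R[i][j] = min implied NW-rank bound (n=11, 25 conditions):

  0  0  0  0  0  0  0  0  0  1  1
  0  0  1  1  1  1  1  1  1  2  2
  0  0  1  1  1  2  2  2  2  3  3
  0  1  2  2  2  3  3  3  3  4  4
  0  1  2  2  2  3  4  4  4  5  5
  0  1  2  2  2  3  4  5  5  6  6
  1  2  3  3  3  4  5  6  6  7  7
  1  2  3  4  4  5  6  7  7  8  8
  1  2  3  4  4  5  6  7  7  8  9
  1  2  3  4  5  6  7  8  8  9  10
  1  2  3  4  5  6  7  8  9  10  11

the unique w with this rank table is (10, 3, 6, 2, 7, 8, 1, 4, 11, 5, 9).

ℓ(w)=24; the 7 essential cells (i,j,r):

[(1, 9, 0), (3, 2, 0), (3, 5, 1), (6, 1, 0), (6, 5, 2), (9, 5, 4), (9, 9, 7)]
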